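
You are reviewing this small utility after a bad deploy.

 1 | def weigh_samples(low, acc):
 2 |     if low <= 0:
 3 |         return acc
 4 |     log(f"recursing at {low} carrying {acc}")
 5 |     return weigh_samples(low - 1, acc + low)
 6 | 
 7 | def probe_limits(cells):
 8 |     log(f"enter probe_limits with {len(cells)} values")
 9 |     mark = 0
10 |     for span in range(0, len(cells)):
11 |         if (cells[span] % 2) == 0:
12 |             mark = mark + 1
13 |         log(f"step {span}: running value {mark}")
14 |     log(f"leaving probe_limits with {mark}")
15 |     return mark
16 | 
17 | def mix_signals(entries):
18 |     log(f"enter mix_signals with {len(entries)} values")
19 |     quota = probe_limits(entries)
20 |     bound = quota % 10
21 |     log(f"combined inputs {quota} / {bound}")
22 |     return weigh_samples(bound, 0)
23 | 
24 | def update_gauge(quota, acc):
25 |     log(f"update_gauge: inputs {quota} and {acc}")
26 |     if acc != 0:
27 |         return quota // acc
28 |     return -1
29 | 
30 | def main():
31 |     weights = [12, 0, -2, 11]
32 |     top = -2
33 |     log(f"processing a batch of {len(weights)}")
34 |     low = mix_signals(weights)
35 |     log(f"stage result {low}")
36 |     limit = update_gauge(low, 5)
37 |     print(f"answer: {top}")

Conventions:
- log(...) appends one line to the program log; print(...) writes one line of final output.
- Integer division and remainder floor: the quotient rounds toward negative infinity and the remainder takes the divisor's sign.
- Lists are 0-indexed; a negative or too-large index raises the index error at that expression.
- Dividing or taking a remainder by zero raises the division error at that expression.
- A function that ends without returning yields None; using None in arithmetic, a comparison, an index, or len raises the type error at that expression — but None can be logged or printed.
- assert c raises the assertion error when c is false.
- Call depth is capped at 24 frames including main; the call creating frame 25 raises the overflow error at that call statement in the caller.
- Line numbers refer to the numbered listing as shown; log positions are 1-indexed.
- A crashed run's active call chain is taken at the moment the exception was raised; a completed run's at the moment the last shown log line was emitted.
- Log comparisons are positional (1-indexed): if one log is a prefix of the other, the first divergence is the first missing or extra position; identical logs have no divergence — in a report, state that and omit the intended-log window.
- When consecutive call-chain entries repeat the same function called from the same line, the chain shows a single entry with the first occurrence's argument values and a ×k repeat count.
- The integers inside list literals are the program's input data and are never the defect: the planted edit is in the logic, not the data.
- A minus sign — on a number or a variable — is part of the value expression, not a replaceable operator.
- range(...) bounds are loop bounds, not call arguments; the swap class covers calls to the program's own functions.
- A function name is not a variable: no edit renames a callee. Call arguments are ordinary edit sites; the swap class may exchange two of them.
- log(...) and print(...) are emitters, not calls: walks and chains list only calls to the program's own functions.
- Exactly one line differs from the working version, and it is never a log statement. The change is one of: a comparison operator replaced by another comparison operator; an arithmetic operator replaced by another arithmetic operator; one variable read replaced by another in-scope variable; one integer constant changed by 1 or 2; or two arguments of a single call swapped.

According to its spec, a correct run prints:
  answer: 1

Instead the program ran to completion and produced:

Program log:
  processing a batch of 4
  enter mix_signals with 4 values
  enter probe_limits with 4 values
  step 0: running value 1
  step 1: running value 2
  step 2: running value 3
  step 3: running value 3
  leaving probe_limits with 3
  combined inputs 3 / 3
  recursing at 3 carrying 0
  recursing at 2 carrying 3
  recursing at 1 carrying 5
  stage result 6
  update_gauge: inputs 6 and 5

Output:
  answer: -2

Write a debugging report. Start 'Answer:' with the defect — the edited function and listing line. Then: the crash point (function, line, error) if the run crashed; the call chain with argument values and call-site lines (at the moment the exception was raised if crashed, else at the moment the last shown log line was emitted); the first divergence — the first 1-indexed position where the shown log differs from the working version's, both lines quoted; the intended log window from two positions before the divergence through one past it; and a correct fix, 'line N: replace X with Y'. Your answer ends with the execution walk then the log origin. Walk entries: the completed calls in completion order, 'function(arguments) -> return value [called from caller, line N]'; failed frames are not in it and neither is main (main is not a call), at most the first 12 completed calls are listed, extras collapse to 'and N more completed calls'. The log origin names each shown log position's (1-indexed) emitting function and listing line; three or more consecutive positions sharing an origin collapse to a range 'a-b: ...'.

Answer: the defect is in main at line 37.
Key fact: No log line changed; the fault shows up purely in the output.
Call chain: main -> update_gauge(6, 5) (called at line 36).
First divergence: none; the two logs match at every position.
Execution walk:
  probe_limits([12, 0, -2, 11]) -> 3  [called from mix_signals, line 19]
  weigh_samples(0, 6) -> 6  [called from weigh_samples, line 5]
  weigh_samples(1, 5) -> 6  [called from weigh_samples, line 5]
  weigh_samples(2, 3) -> 6  [called from weigh_samples, line 5]
  weigh_samples(3, 0) -> 6  [called from mix_signals, line 22]
  mix_signals([12, 0, -2, 11]) -> 6  [called from main, line 34]
  update_gauge(6, 5) -> 1  [called from main, line 36]
Log origin:
  1: emitted by main (line 33)
  2: emitted by mix_signals (line 18)
  3: emitted by probe_limits (line 8)
  4-7: emitted by probe_limits (line 13)
  8: emitted by probe_limits (line 14)
  9: emitted by mix_signals (line 21)
  10-12: emitted by weigh_samples (line 4)
  13: emitted by main (line 35)
  14: emitted by update_gauge (line 25)
A correct fix: line 37: replace `top` with `limit`.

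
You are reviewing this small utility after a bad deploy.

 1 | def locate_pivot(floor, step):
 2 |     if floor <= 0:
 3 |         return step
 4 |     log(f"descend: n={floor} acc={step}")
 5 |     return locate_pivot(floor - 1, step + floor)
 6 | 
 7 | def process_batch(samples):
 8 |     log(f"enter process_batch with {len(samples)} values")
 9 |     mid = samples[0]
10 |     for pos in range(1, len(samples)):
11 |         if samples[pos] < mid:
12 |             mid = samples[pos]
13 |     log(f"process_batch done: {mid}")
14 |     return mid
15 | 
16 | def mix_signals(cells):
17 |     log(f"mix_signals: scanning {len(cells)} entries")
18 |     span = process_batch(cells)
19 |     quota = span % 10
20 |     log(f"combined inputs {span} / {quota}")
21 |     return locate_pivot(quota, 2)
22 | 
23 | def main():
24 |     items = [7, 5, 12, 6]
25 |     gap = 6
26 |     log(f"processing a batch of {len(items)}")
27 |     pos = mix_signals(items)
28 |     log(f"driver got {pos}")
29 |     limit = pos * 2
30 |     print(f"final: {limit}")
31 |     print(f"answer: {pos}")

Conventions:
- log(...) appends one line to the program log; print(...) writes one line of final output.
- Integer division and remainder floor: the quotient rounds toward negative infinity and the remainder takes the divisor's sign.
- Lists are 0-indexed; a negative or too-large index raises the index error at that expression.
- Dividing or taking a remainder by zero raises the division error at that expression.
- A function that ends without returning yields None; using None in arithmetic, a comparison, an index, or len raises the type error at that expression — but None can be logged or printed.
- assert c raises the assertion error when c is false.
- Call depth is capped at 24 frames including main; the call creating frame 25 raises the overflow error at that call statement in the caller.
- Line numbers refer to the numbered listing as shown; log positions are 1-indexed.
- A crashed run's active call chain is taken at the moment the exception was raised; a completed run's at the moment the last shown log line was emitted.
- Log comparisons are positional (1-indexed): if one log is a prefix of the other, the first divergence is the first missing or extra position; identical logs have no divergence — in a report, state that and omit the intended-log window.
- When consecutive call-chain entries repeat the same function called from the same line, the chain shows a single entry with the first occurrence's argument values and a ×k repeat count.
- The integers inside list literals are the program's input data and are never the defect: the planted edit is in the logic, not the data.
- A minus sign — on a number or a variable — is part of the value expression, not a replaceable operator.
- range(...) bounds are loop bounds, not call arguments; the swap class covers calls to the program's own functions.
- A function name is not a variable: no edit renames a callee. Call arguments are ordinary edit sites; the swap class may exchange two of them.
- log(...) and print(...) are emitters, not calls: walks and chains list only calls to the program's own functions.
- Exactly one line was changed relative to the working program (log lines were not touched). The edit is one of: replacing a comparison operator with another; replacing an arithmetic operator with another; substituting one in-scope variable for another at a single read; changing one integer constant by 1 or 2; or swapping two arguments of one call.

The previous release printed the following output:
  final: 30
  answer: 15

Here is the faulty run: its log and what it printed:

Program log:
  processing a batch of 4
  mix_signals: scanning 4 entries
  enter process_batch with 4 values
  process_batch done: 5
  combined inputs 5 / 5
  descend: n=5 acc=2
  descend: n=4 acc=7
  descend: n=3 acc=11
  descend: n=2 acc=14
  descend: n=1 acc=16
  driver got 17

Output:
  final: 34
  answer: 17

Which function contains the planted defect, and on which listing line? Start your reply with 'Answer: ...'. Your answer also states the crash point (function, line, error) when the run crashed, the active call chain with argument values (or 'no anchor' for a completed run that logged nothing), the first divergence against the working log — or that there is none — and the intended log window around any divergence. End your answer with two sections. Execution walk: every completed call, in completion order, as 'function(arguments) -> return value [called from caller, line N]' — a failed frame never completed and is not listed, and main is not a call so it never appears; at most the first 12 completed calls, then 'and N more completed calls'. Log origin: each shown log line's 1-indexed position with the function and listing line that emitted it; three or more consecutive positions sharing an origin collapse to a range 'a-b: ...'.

Answer: the defect is in mix_signals at line 21.
Key observation: Everything matches until log position 6, which reads 'descend: n=5 acc=2' in place of 'descend: n=5 acc=0'.
Call chain: main.
First divergence: position 6 — the shown line 'descend: n=5 acc=2' should read 'descend: n=5 acc=0'.
Intended log window:
  4: process_batch done: 5
  5: combined inputs 5 / 5
  6: descend: n=5 acc=0
  7: descend: n=4 acc=5
Execution walk:
  process_batch([7, 5, 12, 6]) -> 5  [called from mix_signals, line 18]
  locate_pivot(0, 17) -> 17  [called from locate_pivot, line 5]
  locate_pivot(1, 16) -> 17  [called from locate_pivot, line 5]
  locate_pivot(2, 14) -> 17  [called from locate_pivot, line 5]
  locate_pivot(3, 11) -> 17  [called from locate_pivot, line 5]
  locate_pivot(4, 7) -> 17  [called from locate_pivot, line 5]
  locate_pivot(5, 2) -> 17  [called from mix_signals, line 21]
  mix_signals([7, 5, 12, 6]) -> 17  [called from main, line 27]
Origin of each log line:
  1: emitted by main (line 26)
  2: emitted by mix_signals (line 17)
  3: emitted by process_batch (line 8)
  4: emitted by process_batch (line 13)
  5: emitted by mix_signals (line 20)
  6-10: emitted by locate_pivot (line 4)
  11: emitted by main (line 28)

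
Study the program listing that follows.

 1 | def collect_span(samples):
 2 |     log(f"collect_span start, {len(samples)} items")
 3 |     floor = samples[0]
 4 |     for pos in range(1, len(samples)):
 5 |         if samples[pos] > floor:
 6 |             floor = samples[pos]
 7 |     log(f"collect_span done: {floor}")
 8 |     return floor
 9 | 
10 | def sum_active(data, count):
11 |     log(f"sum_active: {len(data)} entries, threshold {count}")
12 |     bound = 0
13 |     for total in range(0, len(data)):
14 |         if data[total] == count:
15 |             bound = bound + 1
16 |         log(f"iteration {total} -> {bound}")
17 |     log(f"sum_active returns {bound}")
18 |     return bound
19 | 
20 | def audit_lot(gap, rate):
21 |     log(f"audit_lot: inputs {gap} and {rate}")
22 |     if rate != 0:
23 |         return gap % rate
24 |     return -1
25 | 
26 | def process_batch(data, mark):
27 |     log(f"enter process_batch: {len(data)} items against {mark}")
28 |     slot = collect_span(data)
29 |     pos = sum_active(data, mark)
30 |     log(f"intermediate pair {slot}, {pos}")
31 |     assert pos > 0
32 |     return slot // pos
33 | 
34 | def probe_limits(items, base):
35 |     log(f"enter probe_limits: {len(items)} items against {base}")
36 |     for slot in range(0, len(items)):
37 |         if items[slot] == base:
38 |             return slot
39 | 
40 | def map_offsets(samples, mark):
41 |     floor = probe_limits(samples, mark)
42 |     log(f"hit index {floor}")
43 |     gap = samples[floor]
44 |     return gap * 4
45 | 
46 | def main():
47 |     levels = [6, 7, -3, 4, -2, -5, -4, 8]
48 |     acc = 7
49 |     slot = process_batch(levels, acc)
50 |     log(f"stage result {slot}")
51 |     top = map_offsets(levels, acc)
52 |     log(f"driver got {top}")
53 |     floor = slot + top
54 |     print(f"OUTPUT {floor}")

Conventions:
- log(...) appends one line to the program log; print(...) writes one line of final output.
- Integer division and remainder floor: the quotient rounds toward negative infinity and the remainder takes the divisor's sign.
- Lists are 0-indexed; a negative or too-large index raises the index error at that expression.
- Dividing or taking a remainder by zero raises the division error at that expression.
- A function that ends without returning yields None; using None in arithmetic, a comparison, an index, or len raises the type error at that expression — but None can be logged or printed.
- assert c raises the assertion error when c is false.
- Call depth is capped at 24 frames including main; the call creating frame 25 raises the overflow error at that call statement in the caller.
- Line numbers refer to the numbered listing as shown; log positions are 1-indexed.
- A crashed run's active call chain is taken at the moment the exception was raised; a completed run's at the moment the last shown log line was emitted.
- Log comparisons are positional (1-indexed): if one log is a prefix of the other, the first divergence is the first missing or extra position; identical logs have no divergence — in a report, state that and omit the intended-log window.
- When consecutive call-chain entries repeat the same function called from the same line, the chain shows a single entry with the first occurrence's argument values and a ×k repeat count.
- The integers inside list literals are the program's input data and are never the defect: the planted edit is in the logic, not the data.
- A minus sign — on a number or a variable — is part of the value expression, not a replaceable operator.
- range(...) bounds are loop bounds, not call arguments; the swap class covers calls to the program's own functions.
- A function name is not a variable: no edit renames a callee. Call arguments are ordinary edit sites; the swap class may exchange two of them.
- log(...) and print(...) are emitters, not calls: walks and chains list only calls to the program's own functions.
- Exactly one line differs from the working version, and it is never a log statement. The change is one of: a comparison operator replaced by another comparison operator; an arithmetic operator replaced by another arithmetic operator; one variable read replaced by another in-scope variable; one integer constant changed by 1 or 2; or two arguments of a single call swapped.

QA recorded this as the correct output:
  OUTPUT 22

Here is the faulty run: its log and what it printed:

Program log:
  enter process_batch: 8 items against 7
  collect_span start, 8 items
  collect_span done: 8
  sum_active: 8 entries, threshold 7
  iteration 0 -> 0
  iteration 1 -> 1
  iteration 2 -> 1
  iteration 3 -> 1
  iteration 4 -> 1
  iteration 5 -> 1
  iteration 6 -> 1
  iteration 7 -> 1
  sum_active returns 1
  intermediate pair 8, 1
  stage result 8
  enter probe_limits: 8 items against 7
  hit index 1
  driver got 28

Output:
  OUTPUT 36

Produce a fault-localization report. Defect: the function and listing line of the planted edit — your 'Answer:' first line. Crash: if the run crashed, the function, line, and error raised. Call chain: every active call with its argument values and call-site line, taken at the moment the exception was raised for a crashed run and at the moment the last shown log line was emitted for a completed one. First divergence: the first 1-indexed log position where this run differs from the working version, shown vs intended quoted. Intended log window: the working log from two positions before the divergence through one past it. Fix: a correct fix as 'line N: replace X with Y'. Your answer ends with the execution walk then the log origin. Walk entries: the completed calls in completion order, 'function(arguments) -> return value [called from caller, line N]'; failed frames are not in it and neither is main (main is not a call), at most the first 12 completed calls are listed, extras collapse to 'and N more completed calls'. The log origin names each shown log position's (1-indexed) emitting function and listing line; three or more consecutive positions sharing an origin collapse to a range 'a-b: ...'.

Answer: the defect is in map_offsets at line 44.
The tell: Everything matches until log position 18, which reads 'driver got 28' in place of 'driver got 14'.
Call chain: main.
First divergence: position 18 — the shown line 'driver got 28' should read 'driver got 14'.
Intended log window:
  16: enter probe_limits: 8 items against 7
  17: hit index 1
  18: driver got 14
Execution walk:
  collect_span([6, 7, -3, 4, -2, -5, -4, 8]) -> 8  [called from process_batch, line 28]
  sum_active([6, 7, -3, 4, -2, -5, -4, 8], 7) -> 1  [called from process_batch, line 29]
  process_batch([6, 7, -3, 4, -2, -5, -4, 8], 7) -> 8  [called from main, line 49]
  probe_limits([6, 7, -3, 4, -2, -5, -4, 8], 7) -> 1  [called from map_offsets, line 41]
  map_offsets([6, 7, -3, 4, -2, -5, -4, 8], 7) -> 28  [called from main, line 51]
Log origin:
  1: emitted by process_batch (line 27)
  2: emitted by collect_span (line 2)
  3: emitted by collect_span (line 7)
  4: emitted by sum_active (line 11)
  5-12: emitted by sum_active (line 16)
  13: emitted by sum_active (line 17)
  14: emitted by process_batch (line 30)
  15: emitted by main (line 50)
  16: emitted by probe_limits (line 35)
  17: emitted by map_offsets (line 42)
  18: emitted by main (line 52)
A correct fix: line 44: replace `4` with `2`.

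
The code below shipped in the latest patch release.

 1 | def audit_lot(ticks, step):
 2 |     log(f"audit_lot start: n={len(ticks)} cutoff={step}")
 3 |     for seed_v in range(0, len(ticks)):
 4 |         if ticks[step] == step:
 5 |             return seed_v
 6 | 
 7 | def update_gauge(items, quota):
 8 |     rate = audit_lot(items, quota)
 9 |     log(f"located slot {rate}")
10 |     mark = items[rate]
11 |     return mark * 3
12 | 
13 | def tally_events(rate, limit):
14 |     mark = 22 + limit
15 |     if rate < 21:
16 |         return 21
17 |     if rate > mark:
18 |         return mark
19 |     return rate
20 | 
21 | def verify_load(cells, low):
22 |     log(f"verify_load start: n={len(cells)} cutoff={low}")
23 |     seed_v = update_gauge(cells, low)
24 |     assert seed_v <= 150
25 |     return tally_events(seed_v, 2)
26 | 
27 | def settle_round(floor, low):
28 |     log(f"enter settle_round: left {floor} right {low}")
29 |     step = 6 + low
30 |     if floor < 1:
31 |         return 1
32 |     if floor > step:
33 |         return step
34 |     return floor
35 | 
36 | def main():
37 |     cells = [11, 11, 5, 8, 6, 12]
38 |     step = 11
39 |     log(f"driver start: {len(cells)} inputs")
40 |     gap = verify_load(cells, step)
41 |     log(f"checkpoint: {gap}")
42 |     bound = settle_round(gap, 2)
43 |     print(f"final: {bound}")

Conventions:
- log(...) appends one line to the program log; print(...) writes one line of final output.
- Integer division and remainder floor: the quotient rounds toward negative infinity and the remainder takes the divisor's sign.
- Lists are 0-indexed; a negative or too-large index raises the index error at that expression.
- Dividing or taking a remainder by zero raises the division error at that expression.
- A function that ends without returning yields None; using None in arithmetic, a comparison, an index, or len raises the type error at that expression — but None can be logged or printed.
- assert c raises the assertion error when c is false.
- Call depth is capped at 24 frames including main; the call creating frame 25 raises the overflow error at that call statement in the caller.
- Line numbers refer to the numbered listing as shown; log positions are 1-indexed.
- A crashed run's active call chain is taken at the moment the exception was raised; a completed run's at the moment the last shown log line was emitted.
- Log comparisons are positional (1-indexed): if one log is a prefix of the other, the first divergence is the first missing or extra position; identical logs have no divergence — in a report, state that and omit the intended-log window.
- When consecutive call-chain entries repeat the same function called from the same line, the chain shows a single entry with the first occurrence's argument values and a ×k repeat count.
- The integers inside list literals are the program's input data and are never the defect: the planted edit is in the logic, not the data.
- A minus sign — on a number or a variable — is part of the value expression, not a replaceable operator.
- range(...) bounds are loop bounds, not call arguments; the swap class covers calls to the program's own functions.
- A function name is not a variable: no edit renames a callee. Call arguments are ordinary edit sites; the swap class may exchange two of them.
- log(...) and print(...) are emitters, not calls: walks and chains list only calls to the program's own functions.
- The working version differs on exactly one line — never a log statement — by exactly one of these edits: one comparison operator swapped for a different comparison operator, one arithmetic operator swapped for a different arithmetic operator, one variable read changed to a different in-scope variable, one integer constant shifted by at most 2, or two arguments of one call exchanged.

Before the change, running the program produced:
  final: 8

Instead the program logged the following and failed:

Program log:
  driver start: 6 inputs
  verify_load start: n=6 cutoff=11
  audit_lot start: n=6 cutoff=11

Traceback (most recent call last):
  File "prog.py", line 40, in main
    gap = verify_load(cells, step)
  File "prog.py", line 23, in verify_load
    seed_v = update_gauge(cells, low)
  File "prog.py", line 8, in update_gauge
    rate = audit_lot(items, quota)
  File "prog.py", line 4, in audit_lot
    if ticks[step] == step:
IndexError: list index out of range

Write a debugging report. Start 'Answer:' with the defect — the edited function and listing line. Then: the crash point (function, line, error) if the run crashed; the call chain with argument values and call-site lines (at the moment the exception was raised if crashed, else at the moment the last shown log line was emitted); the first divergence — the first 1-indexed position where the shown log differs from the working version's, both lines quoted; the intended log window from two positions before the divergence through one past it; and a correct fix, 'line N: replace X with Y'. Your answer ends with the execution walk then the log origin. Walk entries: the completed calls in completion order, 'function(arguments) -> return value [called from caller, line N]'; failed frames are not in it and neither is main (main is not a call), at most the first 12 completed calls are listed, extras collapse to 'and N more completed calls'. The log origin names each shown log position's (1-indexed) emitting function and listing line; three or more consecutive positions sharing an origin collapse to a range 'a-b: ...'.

Answer: the defect is in audit_lot at line 4.
Key observation: The faulty run's log stops after 3 lines; the working version's next line would be 'located slot 0'.
Crash: audit_lot, line 4, IndexError.
Call chain: main -> verify_load([11, 11, 5, 8, 6, 12], 11) (called at line 40) -> update_gauge([11, 11, 5, 8, 6, 12], 11) (called at line 23) -> audit_lot([11, 11, 5, 8, 6, 12], 11) (called at line 8).
First divergence: position 4 — after 3 matching lines the faulty run goes silent; intended next line 'located slot 0'.
Intended log window:
  2: verify_load start: n=6 cutoff=11
  3: audit_lot start: n=6 cutoff=11
  4: located slot 0
  5: checkpoint: 24
Execution walk:
  (no call completed)
Origin of each log line:
  1: from main, line 39
  2: from verify_load, line 22
  3: from audit_lot, line 2
A correct fix: line 4: replace `ticks[step]` with `ticks[seed_v]`.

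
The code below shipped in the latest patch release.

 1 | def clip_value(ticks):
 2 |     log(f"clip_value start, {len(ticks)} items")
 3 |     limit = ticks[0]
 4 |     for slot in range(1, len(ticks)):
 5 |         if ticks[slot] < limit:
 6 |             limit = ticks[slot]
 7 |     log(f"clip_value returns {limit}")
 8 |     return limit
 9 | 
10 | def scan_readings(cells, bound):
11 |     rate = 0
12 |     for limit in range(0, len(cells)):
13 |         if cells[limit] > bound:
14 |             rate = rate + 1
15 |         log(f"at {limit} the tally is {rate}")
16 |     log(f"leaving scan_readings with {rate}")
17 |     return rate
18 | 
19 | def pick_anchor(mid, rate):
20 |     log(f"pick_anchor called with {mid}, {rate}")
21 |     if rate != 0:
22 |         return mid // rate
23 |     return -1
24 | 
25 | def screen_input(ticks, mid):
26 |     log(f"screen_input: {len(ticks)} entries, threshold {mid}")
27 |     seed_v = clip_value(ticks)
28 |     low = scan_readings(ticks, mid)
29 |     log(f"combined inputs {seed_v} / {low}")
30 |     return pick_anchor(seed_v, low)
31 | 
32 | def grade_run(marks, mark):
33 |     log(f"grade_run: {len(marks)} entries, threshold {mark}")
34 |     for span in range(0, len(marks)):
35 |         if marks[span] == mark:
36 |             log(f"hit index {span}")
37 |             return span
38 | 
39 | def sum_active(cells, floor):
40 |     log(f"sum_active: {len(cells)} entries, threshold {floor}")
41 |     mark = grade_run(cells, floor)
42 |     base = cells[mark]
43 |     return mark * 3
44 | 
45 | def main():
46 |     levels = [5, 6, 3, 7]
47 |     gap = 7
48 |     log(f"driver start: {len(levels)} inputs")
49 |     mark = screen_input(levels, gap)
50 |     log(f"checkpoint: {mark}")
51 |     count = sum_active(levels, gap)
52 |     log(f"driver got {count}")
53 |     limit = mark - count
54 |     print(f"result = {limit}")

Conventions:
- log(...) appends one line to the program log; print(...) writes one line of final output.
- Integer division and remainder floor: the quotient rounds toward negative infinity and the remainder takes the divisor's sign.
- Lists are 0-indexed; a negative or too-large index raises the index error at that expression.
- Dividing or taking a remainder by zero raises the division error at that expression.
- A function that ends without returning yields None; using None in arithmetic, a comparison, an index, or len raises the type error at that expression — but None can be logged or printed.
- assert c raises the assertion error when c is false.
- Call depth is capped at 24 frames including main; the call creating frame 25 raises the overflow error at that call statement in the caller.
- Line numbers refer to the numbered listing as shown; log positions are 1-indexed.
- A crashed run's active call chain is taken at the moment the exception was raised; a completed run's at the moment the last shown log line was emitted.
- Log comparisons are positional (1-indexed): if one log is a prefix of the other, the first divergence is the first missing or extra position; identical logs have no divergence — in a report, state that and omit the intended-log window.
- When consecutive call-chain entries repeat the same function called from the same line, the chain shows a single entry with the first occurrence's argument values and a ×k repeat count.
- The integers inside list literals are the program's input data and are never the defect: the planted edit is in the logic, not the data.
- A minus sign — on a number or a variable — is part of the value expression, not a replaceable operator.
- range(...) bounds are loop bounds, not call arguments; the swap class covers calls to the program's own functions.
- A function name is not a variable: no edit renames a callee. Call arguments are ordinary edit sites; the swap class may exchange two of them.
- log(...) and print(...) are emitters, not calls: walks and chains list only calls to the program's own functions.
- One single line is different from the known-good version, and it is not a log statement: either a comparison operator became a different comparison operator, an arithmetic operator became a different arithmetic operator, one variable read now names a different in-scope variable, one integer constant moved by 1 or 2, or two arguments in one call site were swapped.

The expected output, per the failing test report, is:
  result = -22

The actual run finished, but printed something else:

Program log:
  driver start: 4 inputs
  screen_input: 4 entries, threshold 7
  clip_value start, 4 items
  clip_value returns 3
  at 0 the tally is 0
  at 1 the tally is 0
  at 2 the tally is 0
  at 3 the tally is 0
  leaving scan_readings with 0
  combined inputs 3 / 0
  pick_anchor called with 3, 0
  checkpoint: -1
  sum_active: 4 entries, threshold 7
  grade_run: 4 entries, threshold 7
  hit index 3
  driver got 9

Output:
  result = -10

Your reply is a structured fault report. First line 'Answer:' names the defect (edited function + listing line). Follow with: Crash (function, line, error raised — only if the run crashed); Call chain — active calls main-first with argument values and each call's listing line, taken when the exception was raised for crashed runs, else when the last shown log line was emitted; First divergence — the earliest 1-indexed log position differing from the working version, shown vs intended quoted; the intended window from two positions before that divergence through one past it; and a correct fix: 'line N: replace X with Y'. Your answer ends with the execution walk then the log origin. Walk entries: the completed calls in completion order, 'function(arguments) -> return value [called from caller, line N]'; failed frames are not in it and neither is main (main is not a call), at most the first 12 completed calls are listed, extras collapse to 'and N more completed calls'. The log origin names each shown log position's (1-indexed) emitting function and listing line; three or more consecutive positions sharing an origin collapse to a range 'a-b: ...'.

Answer: the defect is in sum_active at line 43.
Core observation: At log position 16 the runs split — shown 'driver got 9', but the working version logs 'driver got 21'.
Call chain: main.
First divergence: position 16 — the shown line 'driver got 9' should read 'driver got 21'.
Intended log window:
  14: grade_run: 4 entries, threshold 7
  15: hit index 3
  16: driver got 21
Execution walk:
  clip_value([5, 6, 3, 7]) -> 3  [called from screen_input, line 27]
  scan_readings([5, 6, 3, 7], 7) -> 0  [called from screen_input, line 28]
  pick_anchor(3, 0) -> -1  [called from screen_input, line 30]
  screen_input([5, 6, 3, 7], 7) -> -1  [called from main, line 49]
  grade_run([5, 6, 3, 7], 7) -> 3  [called from sum_active, line 41]
  sum_active([5, 6, 3, 7], 7) -> 9  [called from main, line 51]
Log origins:
  1: from main, line 48
  2: from screen_input, line 26
  3: from clip_value, line 2
  4: from clip_value, line 7
  5-8: from scan_readings, line 15
  9: from scan_readings, line 16
  10: from screen_input, line 29
  11: from pick_anchor, line 20
  12: from main, line 50
  13: from sum_active, line 40
  14: from grade_run, line 33
  15: from grade_run, line 36
  16: from main, line 52
A correct fix: line 43: replace `mark` with `base`.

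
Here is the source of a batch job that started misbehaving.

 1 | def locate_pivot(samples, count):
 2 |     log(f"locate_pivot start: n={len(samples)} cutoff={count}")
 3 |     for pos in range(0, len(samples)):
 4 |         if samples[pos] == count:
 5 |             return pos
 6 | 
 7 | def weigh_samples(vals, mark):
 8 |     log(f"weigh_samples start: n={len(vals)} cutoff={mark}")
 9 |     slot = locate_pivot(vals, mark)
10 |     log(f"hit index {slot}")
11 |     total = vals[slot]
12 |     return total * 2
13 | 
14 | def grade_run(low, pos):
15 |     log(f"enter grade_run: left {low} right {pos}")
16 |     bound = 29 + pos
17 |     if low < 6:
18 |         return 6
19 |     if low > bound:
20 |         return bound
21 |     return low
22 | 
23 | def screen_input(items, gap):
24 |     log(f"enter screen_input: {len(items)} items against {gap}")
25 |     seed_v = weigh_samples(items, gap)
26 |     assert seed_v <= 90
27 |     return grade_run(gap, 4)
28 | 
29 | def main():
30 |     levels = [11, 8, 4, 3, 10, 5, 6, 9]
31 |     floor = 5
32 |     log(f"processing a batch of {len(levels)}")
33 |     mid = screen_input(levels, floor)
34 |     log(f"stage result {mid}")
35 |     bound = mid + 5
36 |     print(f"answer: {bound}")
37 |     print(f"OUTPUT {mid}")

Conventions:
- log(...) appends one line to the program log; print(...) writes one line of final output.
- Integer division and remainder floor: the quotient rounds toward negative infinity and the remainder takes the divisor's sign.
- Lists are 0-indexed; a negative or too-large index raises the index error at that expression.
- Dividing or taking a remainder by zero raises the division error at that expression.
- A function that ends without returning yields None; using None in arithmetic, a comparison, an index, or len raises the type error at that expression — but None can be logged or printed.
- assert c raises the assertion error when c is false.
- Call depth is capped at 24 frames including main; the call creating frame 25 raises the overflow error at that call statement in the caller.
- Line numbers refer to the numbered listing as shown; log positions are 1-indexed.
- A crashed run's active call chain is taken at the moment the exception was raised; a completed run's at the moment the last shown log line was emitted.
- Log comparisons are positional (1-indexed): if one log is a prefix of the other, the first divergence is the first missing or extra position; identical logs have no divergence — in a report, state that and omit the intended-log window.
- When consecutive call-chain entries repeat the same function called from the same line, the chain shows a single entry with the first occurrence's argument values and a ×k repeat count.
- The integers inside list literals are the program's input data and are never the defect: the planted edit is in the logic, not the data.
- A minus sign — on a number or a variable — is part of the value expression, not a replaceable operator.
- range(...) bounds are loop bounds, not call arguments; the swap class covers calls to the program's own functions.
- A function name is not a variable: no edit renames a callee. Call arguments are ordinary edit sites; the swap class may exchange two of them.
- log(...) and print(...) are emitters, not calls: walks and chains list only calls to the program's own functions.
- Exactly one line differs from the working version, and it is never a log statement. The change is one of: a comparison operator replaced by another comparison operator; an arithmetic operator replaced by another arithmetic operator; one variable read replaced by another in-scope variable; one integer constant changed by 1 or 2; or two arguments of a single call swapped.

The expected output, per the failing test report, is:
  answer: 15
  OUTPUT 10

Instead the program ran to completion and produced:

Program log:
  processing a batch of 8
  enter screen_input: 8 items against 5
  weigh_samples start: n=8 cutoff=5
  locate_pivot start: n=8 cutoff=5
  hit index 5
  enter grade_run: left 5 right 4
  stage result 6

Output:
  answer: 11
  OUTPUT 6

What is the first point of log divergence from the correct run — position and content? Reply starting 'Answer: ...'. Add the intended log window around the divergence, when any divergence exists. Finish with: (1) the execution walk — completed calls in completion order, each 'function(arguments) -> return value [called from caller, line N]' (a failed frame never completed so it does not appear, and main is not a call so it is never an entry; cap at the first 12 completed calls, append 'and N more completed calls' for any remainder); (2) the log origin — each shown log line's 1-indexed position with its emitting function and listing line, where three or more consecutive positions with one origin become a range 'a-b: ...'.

Answer: position 6; shown 'enter grade_run: left 5 right 4' vs intended 'enter grade_run: left 10 right 4'.
Intended log window:
  4: locate_pivot start: n=8 cutoff=5
  5: hit index 5
  6: enter grade_run: left 10 right 4
  7: stage result 10
Execution walk:
  locate_pivot([11, 8, 4, 3, 10, 5, 6, 9], 5) -> 5  [called from weigh_samples, line 9]
  weigh_samples([11, 8, 4, 3, 10, 5, 6, 9], 5) -> 10  [called from screen_input, line 25]
  grade_run(5, 4) -> 6  [called from screen_input, line 27]
  screen_input([11, 8, 4, 3, 10, 5, 6, 9], 5) -> 6  [called from main, line 33]
Log origins:
  1 — main, line 32
  2 — screen_input, line 24
  3 — weigh_samples, line 8
  4 — locate_pivot, line 2
  5 — weigh_samples, line 10
  6 — grade_run, line 15
  7 — main, line 34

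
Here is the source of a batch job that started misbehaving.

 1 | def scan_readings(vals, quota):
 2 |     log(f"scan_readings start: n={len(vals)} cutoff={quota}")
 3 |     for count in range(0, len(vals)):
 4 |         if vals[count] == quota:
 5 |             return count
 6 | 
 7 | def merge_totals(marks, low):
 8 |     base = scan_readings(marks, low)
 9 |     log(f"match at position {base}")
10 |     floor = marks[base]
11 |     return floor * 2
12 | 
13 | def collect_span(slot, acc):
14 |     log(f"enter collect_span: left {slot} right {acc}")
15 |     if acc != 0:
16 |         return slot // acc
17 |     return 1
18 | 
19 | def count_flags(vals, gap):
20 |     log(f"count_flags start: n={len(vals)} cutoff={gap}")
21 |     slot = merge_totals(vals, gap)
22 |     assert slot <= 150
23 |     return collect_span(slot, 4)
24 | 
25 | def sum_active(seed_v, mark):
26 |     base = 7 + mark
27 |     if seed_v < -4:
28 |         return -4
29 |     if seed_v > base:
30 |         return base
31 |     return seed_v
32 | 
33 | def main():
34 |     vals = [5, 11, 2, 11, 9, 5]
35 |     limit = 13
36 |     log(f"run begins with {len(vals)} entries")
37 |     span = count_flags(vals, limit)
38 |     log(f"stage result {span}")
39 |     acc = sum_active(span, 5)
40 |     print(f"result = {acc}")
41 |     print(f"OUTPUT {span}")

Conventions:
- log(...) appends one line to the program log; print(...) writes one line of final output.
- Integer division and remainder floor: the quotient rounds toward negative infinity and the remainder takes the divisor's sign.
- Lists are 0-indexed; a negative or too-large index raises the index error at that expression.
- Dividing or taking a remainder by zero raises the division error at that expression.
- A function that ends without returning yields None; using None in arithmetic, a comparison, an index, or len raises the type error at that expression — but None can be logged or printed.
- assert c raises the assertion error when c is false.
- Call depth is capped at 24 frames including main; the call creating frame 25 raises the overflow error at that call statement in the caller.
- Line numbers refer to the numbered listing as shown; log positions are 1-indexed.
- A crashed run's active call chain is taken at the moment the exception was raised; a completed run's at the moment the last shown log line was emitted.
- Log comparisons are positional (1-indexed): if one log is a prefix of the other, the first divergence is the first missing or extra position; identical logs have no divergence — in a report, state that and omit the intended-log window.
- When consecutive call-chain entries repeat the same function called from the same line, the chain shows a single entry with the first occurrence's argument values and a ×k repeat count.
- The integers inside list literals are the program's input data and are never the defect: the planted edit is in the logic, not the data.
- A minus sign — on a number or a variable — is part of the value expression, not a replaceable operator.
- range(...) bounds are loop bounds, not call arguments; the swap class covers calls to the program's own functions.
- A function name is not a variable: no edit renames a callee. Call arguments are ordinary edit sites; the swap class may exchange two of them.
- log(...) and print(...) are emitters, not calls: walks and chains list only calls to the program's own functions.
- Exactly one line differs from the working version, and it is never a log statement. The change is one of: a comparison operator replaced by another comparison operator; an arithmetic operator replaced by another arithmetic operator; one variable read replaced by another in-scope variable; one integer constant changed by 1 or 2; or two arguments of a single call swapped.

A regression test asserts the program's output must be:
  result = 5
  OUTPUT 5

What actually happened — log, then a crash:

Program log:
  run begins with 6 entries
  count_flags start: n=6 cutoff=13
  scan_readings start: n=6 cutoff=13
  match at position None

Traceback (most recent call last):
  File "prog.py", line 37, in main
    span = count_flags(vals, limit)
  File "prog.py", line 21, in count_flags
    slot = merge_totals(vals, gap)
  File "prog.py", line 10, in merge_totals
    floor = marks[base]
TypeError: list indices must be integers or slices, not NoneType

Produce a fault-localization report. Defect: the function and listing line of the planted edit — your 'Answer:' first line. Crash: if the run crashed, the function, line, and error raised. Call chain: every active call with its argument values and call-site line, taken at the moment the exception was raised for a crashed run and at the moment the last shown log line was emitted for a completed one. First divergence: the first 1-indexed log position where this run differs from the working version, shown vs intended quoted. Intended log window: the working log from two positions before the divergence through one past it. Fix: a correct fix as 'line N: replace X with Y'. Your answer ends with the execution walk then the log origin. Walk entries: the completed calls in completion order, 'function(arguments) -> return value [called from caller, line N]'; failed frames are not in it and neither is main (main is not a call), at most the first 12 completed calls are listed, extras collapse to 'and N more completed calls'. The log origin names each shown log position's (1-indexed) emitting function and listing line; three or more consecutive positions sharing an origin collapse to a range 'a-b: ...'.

Answer: the defect is in main at line 35.
Key observation: At log position 2 the runs split — shown 'count_flags start: n=6 cutoff=13', but the working version logs 'count_flags start: n=6 cutoff=11'.
Crash: merge_totals, line 10, TypeError.
Call chain: main -> count_flags([5, 11, 2, 11, 9, 5], 13) (called at line 37) -> merge_totals([5, 11, 2, 11, 9, 5], 13) (called at line 21).
First divergence: position 2; shown 'count_flags start: n=6 cutoff=13' vs intended 'count_flags start: n=6 cutoff=11'.
Intended log window:
  1: run begins with 6 entries
  2: count_flags start: n=6 cutoff=11
  3: scan_readings start: n=6 cutoff=11
Execution walk:
  scan_readings([5, 11, 2, 11, 9, 5], 13) -> None  [called from merge_totals, line 8]
Log origins:
  1: from main, line 36
  2: from count_flags, line 20
  3: from scan_readings, line 2
  4: from merge_totals, line 9
A correct fix: line 35: replace `13` with `11`.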